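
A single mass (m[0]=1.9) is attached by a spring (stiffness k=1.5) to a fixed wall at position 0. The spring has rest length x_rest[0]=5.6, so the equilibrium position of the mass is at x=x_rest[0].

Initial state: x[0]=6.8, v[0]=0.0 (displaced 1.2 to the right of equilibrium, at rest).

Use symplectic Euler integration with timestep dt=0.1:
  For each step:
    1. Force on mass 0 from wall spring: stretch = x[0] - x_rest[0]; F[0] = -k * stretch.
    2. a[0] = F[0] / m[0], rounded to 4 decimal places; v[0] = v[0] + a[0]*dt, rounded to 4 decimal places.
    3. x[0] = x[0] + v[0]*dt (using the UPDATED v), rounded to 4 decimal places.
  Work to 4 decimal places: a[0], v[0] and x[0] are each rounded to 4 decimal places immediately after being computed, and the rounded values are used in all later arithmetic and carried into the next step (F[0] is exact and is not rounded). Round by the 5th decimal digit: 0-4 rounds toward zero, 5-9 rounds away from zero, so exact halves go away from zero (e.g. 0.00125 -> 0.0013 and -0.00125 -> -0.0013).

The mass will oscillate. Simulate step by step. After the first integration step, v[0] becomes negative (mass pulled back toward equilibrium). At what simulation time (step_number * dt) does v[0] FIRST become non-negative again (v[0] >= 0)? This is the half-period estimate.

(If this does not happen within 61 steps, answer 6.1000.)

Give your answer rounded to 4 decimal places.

Step 0: x=[6.8000] v=[0.0000]
Step 1: x=[6.7905] v=[-0.0947]
Step 2: x=[6.7716] v=[-0.1887]
Step 3: x=[6.7435] v=[-0.2812]
Step 4: x=[6.7064] v=[-0.3715]
Step 5: x=[6.6605] v=[-0.4589]
Step 6: x=[6.6062] v=[-0.5426]
Step 7: x=[6.5440] v=[-0.6220]
Step 8: x=[6.4744] v=[-0.6965]
Step 9: x=[6.3979] v=[-0.7655]
Step 10: x=[6.3151] v=[-0.8285]
Step 11: x=[6.2266] v=[-0.8850]
Step 12: x=[6.1332] v=[-0.9345]
Step 13: x=[6.0355] v=[-0.9766]
Step 14: x=[5.9344] v=[-1.0110]
Step 15: x=[5.8307] v=[-1.0374]
Step 16: x=[5.7251] v=[-1.0556]
Step 17: x=[5.6186] v=[-1.0655]
Step 18: x=[5.5119] v=[-1.0670]
Step 19: x=[5.4059] v=[-1.0600]
Step 20: x=[5.3014] v=[-1.0447]
Step 21: x=[5.1993] v=[-1.0211]
Step 22: x=[5.1004] v=[-0.9895]
Step 23: x=[5.0054] v=[-0.9501]
Step 24: x=[4.9151] v=[-0.9032]
Step 25: x=[4.8302] v=[-0.8491]
Step 26: x=[4.7514] v=[-0.7883]
Step 27: x=[4.6793] v=[-0.7213]
Step 28: x=[4.6144] v=[-0.6486]
Step 29: x=[4.5573] v=[-0.5708]
Step 30: x=[4.5085] v=[-0.4885]
Step 31: x=[4.4683] v=[-0.4023]
Step 32: x=[4.4370] v=[-0.3130]
Step 33: x=[4.4149] v=[-0.2212]
Step 34: x=[4.4021] v=[-0.1276]
Step 35: x=[4.3988] v=[-0.0330]
Step 36: x=[4.4050] v=[0.0618]
First v>=0 after going negative at step 36, time=3.6000

Answer: 3.6000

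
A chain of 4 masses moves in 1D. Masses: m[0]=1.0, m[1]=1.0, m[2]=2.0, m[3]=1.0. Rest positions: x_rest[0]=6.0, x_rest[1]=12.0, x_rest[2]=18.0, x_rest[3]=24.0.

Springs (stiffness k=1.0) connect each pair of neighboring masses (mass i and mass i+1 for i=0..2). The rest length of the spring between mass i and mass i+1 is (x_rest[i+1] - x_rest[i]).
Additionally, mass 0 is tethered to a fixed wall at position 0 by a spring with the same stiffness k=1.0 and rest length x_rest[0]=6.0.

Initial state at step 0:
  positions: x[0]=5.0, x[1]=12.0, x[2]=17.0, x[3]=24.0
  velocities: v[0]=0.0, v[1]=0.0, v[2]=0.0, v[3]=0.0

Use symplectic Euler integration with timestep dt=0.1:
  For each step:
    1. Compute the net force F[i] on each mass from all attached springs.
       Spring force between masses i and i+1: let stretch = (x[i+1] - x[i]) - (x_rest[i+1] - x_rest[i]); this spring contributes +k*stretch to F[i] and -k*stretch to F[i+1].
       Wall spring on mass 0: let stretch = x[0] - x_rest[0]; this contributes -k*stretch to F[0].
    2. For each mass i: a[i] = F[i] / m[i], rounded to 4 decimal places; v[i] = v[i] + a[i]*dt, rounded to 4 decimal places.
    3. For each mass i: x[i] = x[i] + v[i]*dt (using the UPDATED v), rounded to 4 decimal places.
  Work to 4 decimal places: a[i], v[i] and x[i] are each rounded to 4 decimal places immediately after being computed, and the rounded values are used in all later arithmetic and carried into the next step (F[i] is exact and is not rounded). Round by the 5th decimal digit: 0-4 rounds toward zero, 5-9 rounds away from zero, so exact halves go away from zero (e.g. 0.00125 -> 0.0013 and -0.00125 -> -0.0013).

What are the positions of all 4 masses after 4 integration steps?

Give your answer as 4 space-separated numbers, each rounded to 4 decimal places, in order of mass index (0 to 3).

Step 0: x=[5.0000 12.0000 17.0000 24.0000] v=[0.0000 0.0000 0.0000 0.0000]
Step 1: x=[5.0200 11.9800 17.0100 23.9900] v=[0.2000 -0.2000 0.1000 -0.1000]
Step 2: x=[5.0594 11.9407 17.0298 23.9702] v=[0.3940 -0.3930 0.1975 -0.1980]
Step 3: x=[5.1170 11.8835 17.0588 23.9410] v=[0.5762 -0.5722 0.2901 -0.2920]
Step 4: x=[5.1911 11.8104 17.0964 23.9030] v=[0.7412 -0.7313 0.3755 -0.3802]

Answer: 5.1911 11.8104 17.0964 23.9030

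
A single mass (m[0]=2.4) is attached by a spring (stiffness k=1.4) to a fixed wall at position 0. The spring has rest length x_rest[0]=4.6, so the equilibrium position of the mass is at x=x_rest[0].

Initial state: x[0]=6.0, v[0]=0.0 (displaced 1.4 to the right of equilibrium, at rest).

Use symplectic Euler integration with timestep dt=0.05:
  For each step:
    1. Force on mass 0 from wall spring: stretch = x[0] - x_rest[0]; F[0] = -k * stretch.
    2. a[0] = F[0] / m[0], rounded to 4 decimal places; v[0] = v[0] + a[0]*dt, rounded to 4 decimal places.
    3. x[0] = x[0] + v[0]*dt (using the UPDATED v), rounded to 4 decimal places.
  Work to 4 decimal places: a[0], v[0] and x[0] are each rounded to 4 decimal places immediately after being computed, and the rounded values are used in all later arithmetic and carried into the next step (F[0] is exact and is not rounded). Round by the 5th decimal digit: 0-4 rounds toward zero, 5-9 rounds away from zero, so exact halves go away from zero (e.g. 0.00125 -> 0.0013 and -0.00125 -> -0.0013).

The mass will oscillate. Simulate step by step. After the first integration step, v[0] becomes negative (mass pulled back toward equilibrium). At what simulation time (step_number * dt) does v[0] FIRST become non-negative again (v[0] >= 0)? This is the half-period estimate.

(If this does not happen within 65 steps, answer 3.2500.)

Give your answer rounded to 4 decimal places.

Step 0: x=[6.0000] v=[0.0000]
Step 1: x=[5.9980] v=[-0.0408]
Step 2: x=[5.9939] v=[-0.0816]
Step 3: x=[5.9878] v=[-0.1223]
Step 4: x=[5.9797] v=[-0.1628]
Step 5: x=[5.9696] v=[-0.2030]
Step 6: x=[5.9575] v=[-0.2429]
Step 7: x=[5.9434] v=[-0.2825]
Step 8: x=[5.9273] v=[-0.3217]
Step 9: x=[5.9093] v=[-0.3604]
Step 10: x=[5.8894] v=[-0.3986]
Step 11: x=[5.8676] v=[-0.4362]
Step 12: x=[5.8439] v=[-0.4732]
Step 13: x=[5.8184] v=[-0.5095]
Step 14: x=[5.7912] v=[-0.5450]
Step 15: x=[5.7622] v=[-0.5797]
Step 16: x=[5.7315] v=[-0.6136]
Step 17: x=[5.6992] v=[-0.6466]
Step 18: x=[5.6653] v=[-0.6787]
Step 19: x=[5.6298] v=[-0.7098]
Step 20: x=[5.5928] v=[-0.7398]
Step 21: x=[5.5544] v=[-0.7688]
Step 22: x=[5.5146] v=[-0.7966]
Step 23: x=[5.4734] v=[-0.8233]
Step 24: x=[5.4310] v=[-0.8488]
Step 25: x=[5.3874] v=[-0.8730]
Step 26: x=[5.3426] v=[-0.8960]
Step 27: x=[5.2967] v=[-0.9177]
Step 28: x=[5.2498] v=[-0.9380]
Step 29: x=[5.2020] v=[-0.9570]
Step 30: x=[5.1533] v=[-0.9746]
Step 31: x=[5.1038] v=[-0.9907]
Step 32: x=[5.0535] v=[-1.0054]
Step 33: x=[5.0026] v=[-1.0186]
Step 34: x=[4.9511] v=[-1.0303]
Step 35: x=[4.8991] v=[-1.0405]
Step 36: x=[4.8466] v=[-1.0492]
Step 37: x=[4.7938] v=[-1.0564]
Step 38: x=[4.7407] v=[-1.0621]
Step 39: x=[4.6874] v=[-1.0662]
Step 40: x=[4.6340] v=[-1.0688]
Step 41: x=[4.5805] v=[-1.0698]
Step 42: x=[4.5270] v=[-1.0692]
Step 43: x=[4.4736] v=[-1.0671]
Step 44: x=[4.4204] v=[-1.0634]
Step 45: x=[4.3675] v=[-1.0582]
Step 46: x=[4.3149] v=[-1.0514]
Step 47: x=[4.2627] v=[-1.0431]
Step 48: x=[4.2110] v=[-1.0333]
Step 49: x=[4.1599] v=[-1.0220]
Step 50: x=[4.1094] v=[-1.0092]
Step 51: x=[4.0597] v=[-0.9949]
Step 52: x=[4.0107] v=[-0.9791]
Step 53: x=[3.9626] v=[-0.9619]
Step 54: x=[3.9154] v=[-0.9433]
Step 55: x=[3.8692] v=[-0.9233]
Step 56: x=[3.8241] v=[-0.9020]
Step 57: x=[3.7801] v=[-0.8794]
Step 58: x=[3.7373] v=[-0.8555]
Step 59: x=[3.6958] v=[-0.8303]
Step 60: x=[3.6556] v=[-0.8039]
Step 61: x=[3.6168] v=[-0.7764]
Step 62: x=[3.5794] v=[-0.7477]
Step 63: x=[3.5435] v=[-0.7179]
Step 64: x=[3.5091] v=[-0.6871]
Step 65: x=[3.4763] v=[-0.6553]
v[0] did not become non-negative within 65 steps; using fallback time=3.2500

Answer: 3.2500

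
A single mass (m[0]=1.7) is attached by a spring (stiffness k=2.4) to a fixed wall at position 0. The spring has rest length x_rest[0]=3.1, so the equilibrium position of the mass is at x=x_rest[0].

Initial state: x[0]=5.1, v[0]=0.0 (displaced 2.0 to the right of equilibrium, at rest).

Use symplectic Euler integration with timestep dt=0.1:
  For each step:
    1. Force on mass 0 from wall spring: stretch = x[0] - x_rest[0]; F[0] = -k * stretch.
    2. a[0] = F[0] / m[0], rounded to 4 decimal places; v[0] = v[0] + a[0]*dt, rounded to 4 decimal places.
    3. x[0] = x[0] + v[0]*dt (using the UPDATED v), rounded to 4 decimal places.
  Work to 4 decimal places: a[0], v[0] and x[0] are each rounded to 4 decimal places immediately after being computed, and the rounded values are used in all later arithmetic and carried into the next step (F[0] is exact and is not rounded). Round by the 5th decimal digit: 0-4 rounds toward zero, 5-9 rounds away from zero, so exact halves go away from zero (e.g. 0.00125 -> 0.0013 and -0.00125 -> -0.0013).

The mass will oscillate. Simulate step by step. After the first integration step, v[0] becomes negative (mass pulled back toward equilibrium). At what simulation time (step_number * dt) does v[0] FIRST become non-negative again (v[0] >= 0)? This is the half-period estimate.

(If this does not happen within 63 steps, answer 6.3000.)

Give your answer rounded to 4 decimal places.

Step 0: x=[5.1000] v=[0.0000]
Step 1: x=[5.0718] v=[-0.2824]
Step 2: x=[5.0157] v=[-0.5608]
Step 3: x=[4.9326] v=[-0.8313]
Step 4: x=[4.8236] v=[-1.0900]
Step 5: x=[4.6903] v=[-1.3333]
Step 6: x=[4.5345] v=[-1.5578]
Step 7: x=[4.3585] v=[-1.7603]
Step 8: x=[4.1647] v=[-1.9380]
Step 9: x=[3.9559] v=[-2.0883]
Step 10: x=[3.7350] v=[-2.2091]
Step 11: x=[3.5051] v=[-2.2988]
Step 12: x=[3.2695] v=[-2.3560]
Step 13: x=[3.0315] v=[-2.3799]
Step 14: x=[2.7945] v=[-2.3702]
Step 15: x=[2.5618] v=[-2.3271]
Step 16: x=[2.3367] v=[-2.2511]
Step 17: x=[2.1224] v=[-2.1433]
Step 18: x=[1.9219] v=[-2.0053]
Step 19: x=[1.7380] v=[-1.8390]
Step 20: x=[1.5733] v=[-1.6467]
Step 21: x=[1.4302] v=[-1.4312]
Step 22: x=[1.3107] v=[-1.1955]
Step 23: x=[1.2164] v=[-0.9429]
Step 24: x=[1.1487] v=[-0.6770]
Step 25: x=[1.1086] v=[-0.4015]
Step 26: x=[1.0966] v=[-0.1204]
Step 27: x=[1.1128] v=[0.1624]
First v>=0 after going negative at step 27, time=2.7000

Answer: 2.7000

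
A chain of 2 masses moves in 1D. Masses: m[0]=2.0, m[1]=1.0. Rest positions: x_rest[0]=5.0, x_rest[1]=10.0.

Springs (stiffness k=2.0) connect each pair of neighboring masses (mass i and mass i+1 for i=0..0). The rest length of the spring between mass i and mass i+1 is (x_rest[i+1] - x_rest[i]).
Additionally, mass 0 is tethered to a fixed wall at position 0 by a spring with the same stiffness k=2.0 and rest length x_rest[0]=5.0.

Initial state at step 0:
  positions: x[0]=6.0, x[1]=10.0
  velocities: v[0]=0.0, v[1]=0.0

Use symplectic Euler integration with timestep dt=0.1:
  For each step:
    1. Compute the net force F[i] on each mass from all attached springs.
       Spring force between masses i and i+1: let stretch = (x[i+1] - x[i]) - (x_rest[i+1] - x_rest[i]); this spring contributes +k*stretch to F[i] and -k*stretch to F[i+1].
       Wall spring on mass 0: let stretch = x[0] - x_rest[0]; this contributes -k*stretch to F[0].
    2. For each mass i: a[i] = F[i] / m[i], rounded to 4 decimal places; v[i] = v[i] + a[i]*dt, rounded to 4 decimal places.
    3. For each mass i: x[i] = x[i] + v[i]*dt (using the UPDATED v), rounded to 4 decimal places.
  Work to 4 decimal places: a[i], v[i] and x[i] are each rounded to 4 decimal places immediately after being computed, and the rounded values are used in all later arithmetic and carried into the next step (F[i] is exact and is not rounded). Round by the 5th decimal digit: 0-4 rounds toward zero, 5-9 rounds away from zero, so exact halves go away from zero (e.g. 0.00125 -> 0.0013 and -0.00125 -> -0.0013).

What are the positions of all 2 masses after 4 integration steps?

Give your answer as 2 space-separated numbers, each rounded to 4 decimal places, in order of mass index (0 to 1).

Answer: 5.8089 10.1882

Derivation:
Step 0: x=[6.0000 10.0000] v=[0.0000 0.0000]
Step 1: x=[5.9800 10.0200] v=[-0.2000 0.2000]
Step 2: x=[5.9406 10.0592] v=[-0.3940 0.3920]
Step 3: x=[5.8830 10.1160] v=[-0.5762 0.5683]
Step 4: x=[5.8089 10.1882] v=[-0.7412 0.7217]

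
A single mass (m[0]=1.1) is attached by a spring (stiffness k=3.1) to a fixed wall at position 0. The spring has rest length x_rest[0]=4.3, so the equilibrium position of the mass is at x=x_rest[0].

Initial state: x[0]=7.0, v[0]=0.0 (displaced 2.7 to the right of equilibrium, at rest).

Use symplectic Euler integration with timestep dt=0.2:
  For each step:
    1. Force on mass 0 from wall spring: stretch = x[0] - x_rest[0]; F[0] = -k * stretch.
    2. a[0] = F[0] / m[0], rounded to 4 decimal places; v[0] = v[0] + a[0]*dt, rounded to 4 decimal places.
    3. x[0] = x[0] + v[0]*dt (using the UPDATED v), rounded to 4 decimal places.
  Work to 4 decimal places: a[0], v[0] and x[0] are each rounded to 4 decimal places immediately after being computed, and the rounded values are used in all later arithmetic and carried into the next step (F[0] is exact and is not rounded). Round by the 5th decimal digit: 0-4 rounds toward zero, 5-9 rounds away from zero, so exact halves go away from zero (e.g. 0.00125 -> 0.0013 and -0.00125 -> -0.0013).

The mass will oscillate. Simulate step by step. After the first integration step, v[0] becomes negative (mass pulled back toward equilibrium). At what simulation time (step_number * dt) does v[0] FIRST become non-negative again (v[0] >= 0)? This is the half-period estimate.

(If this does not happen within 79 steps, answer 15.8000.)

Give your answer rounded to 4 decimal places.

Step 0: x=[7.0000] v=[0.0000]
Step 1: x=[6.6956] v=[-1.5218]
Step 2: x=[6.1212] v=[-2.8720]
Step 3: x=[5.3415] v=[-3.8985]
Step 4: x=[4.4444] v=[-4.4855]
Step 5: x=[3.5310] v=[-4.5669]
Step 6: x=[2.7043] v=[-4.1335]
Step 7: x=[2.0575] v=[-3.2341]
Step 8: x=[1.6635] v=[-1.9701]
Step 9: x=[1.5667] v=[-0.4841]
Step 10: x=[1.7780] v=[1.0565]
First v>=0 after going negative at step 10, time=2.0000

Answer: 2.0000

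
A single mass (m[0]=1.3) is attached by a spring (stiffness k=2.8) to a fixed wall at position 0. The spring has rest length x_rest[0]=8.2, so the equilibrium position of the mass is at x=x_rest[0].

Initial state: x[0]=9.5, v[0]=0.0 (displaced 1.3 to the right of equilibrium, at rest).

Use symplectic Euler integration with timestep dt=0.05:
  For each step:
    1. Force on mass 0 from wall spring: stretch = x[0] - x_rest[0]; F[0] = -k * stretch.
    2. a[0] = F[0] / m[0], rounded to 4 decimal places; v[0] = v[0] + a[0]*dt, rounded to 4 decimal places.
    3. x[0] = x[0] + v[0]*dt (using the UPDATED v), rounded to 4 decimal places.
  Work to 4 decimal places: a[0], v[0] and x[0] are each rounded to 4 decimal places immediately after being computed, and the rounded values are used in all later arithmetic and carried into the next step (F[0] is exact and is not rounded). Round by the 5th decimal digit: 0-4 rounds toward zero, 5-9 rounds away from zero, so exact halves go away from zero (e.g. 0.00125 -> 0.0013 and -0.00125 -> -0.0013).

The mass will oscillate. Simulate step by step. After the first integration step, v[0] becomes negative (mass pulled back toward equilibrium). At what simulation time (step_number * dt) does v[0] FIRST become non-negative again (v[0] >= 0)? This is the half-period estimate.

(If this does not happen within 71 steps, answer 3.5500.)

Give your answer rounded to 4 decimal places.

Step 0: x=[9.5000] v=[0.0000]
Step 1: x=[9.4930] v=[-0.1400]
Step 2: x=[9.4790] v=[-0.2792]
Step 3: x=[9.4582] v=[-0.4169]
Step 4: x=[9.4306] v=[-0.5524]
Step 5: x=[9.3964] v=[-0.6849]
Step 6: x=[9.3557] v=[-0.8137]
Step 7: x=[9.3088] v=[-0.9382]
Step 8: x=[9.2559] v=[-1.0576]
Step 9: x=[9.1973] v=[-1.1713]
Step 10: x=[9.1334] v=[-1.2787]
Step 11: x=[9.0644] v=[-1.3792]
Step 12: x=[8.9908] v=[-1.4723]
Step 13: x=[8.9129] v=[-1.5575]
Step 14: x=[8.8312] v=[-1.6343]
Step 15: x=[8.7461] v=[-1.7023]
Step 16: x=[8.6580] v=[-1.7611]
Step 17: x=[8.5675] v=[-1.8104]
Step 18: x=[8.4750] v=[-1.8500]
Step 19: x=[8.3810] v=[-1.8796]
Step 20: x=[8.2860] v=[-1.8991]
Step 21: x=[8.1906] v=[-1.9084]
Step 22: x=[8.0952] v=[-1.9074]
Step 23: x=[8.0004] v=[-1.8961]
Step 24: x=[7.9067] v=[-1.8746]
Step 25: x=[7.8146] v=[-1.8430]
Step 26: x=[7.7245] v=[-1.8015]
Step 27: x=[7.6370] v=[-1.7503]
Step 28: x=[7.5525] v=[-1.6897]
Step 29: x=[7.4715] v=[-1.6200]
Step 30: x=[7.3944] v=[-1.5415]
Step 31: x=[7.3217] v=[-1.4547]
Step 32: x=[7.2537] v=[-1.3601]
Step 33: x=[7.1908] v=[-1.2582]
Step 34: x=[7.1333] v=[-1.1495]
Step 35: x=[7.0816] v=[-1.0346]
Step 36: x=[7.0359] v=[-0.9142]
Step 37: x=[6.9965] v=[-0.7888]
Step 38: x=[6.9635] v=[-0.6592]
Step 39: x=[6.9372] v=[-0.5260]
Step 40: x=[6.9177] v=[-0.3900]
Step 41: x=[6.9051] v=[-0.2519]
Step 42: x=[6.8995] v=[-0.1125]
Step 43: x=[6.9009] v=[0.0276]
First v>=0 after going negative at step 43, time=2.1500

Answer: 2.1500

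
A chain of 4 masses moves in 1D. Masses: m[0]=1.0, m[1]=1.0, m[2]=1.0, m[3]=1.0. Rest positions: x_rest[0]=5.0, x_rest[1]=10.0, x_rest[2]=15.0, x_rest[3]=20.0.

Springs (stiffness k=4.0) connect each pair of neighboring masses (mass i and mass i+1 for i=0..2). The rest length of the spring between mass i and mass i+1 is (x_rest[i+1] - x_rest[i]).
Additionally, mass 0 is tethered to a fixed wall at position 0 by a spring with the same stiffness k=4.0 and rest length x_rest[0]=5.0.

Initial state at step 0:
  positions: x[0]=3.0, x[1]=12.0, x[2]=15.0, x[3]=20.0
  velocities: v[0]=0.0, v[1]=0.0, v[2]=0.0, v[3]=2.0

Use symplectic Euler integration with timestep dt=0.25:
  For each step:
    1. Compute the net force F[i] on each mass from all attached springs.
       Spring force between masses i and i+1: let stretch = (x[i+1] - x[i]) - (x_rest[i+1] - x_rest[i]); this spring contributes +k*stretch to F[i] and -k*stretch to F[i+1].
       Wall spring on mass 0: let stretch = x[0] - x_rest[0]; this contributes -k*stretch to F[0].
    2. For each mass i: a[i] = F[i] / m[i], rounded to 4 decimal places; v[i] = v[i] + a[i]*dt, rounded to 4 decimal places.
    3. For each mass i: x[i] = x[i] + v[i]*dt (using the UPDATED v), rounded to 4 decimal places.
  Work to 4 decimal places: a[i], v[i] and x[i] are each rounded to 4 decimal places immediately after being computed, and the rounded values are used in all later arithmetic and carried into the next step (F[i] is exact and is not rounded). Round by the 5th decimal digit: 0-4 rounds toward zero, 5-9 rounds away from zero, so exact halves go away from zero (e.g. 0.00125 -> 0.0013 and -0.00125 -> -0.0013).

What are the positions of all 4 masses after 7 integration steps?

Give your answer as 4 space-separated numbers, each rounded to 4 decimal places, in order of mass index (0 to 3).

Answer: 3.7063 12.2404 16.4916 20.5484

Derivation:
Step 0: x=[3.0000 12.0000 15.0000 20.0000] v=[0.0000 0.0000 0.0000 2.0000]
Step 1: x=[4.5000 10.5000 15.5000 20.5000] v=[6.0000 -6.0000 2.0000 2.0000]
Step 2: x=[6.3750 8.7500 16.0000 21.0000] v=[7.5000 -7.0000 2.0000 2.0000]
Step 3: x=[7.2500 8.2188 15.9375 21.5000] v=[3.5000 -2.1250 -0.2500 2.0000]
Step 4: x=[6.5547 9.3750 15.3360 21.8594] v=[-2.7812 4.6249 -2.4062 1.4375]
Step 5: x=[4.9258 11.3164 14.8751 21.8379] v=[-6.5156 7.7656 -1.8438 -0.0859]
Step 6: x=[3.6631 12.5498 15.2652 21.3257] v=[-5.0508 4.9337 1.5603 -2.0487]
Step 7: x=[3.7063 12.2404 16.4916 20.5484] v=[0.1728 -1.2376 4.9054 -3.1092]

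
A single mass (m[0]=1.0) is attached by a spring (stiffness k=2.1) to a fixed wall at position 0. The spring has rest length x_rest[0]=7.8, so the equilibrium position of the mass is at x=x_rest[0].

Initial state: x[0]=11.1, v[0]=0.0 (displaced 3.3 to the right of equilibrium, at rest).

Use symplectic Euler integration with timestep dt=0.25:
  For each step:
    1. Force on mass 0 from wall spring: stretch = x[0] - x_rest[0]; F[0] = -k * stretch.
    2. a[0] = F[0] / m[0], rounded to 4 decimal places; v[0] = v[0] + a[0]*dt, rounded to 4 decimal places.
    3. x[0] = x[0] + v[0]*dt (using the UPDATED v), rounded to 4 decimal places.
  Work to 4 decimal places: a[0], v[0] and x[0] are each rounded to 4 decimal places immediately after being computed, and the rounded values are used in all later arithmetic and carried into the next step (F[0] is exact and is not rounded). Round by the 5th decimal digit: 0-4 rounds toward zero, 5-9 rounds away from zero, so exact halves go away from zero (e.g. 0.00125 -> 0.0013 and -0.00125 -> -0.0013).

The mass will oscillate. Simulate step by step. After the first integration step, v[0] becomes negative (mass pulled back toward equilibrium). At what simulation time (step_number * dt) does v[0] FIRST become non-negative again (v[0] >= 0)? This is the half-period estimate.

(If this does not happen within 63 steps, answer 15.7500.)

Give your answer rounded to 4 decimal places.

Step 0: x=[11.1000] v=[0.0000]
Step 1: x=[10.6669] v=[-1.7325]
Step 2: x=[9.8575] v=[-3.2376]
Step 3: x=[8.7781] v=[-4.3178]
Step 4: x=[7.5703] v=[-4.8313]
Step 5: x=[6.3926] v=[-4.7107]
Step 6: x=[5.3997] v=[-3.9718]
Step 7: x=[4.7218] v=[-2.7117]
Step 8: x=[4.4479] v=[-1.0957]
Step 9: x=[4.6140] v=[0.6642]
First v>=0 after going negative at step 9, time=2.2500

Answer: 2.2500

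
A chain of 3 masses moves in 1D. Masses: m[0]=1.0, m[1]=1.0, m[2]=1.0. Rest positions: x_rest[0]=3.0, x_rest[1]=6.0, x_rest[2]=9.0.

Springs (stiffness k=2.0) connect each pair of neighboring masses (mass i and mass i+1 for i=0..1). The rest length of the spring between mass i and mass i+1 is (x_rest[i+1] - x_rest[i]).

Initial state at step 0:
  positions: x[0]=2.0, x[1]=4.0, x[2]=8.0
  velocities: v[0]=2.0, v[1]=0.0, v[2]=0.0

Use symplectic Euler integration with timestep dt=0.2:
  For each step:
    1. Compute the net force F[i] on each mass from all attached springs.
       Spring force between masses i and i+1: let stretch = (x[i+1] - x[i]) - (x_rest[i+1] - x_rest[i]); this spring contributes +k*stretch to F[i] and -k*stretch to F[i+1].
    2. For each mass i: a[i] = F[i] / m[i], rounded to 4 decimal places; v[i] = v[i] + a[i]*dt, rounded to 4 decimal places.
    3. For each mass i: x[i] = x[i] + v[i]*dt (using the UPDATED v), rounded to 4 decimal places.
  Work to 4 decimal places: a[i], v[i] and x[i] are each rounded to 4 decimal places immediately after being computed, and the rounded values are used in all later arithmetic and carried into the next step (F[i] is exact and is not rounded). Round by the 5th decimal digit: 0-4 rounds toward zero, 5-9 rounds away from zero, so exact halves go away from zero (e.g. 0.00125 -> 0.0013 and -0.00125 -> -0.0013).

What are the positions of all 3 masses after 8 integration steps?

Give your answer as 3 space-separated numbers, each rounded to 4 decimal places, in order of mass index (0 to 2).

Step 0: x=[2.0000 4.0000 8.0000] v=[2.0000 0.0000 0.0000]
Step 1: x=[2.3200 4.1600 7.9200] v=[1.6000 0.8000 -0.4000]
Step 2: x=[2.5472 4.4736 7.7792] v=[1.1360 1.5680 -0.7040]
Step 3: x=[2.6885 4.8975 7.6140] v=[0.7066 2.1197 -0.8262]
Step 4: x=[2.7665 5.3620 7.4714] v=[0.3902 2.3227 -0.7128]
Step 5: x=[2.8122 5.7877 7.4001] v=[0.2284 2.1283 -0.3566]
Step 6: x=[2.8559 6.1043 7.4398] v=[0.2186 1.5831 0.1984]
Step 7: x=[2.9195 6.2679 7.6126] v=[0.3180 0.8179 0.8642]
Step 8: x=[3.0110 6.2712 7.9179] v=[0.4574 0.0164 1.5263]

Answer: 3.0110 6.2712 7.9179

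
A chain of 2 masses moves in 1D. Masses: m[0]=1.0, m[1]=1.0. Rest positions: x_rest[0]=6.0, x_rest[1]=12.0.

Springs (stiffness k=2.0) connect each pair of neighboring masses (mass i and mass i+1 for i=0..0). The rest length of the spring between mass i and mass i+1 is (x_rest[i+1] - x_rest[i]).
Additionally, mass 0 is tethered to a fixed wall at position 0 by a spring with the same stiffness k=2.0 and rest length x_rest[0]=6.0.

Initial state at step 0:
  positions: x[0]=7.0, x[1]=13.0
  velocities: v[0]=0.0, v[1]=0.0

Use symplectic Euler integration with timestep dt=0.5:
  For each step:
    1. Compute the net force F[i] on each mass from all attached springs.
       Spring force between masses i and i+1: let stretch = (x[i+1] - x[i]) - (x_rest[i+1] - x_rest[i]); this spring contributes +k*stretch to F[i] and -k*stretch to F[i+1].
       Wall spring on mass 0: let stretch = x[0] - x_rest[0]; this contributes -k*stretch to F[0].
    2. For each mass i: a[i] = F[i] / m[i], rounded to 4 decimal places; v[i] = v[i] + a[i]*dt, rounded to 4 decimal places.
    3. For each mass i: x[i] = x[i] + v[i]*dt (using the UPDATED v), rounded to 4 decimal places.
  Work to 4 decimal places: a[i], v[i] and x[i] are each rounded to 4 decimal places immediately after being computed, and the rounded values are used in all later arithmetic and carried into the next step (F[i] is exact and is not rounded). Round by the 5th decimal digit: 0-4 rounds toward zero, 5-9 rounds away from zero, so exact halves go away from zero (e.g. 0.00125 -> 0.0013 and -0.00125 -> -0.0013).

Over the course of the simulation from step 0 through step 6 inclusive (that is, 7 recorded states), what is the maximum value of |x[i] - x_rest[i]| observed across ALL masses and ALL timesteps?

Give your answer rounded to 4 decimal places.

Answer: 1.1406

Derivation:
Step 0: x=[7.0000 13.0000] v=[0.0000 0.0000]
Step 1: x=[6.5000 13.0000] v=[-1.0000 0.0000]
Step 2: x=[6.0000 12.7500] v=[-1.0000 -0.5000]
Step 3: x=[5.8750 12.1250] v=[-0.2500 -1.2500]
Step 4: x=[5.9375 11.3750] v=[0.1250 -1.5000]
Step 5: x=[5.7500 10.9063] v=[-0.3750 -0.9375]
Step 6: x=[5.2657 10.8594] v=[-0.9687 -0.0938]
Max displacement = 1.1406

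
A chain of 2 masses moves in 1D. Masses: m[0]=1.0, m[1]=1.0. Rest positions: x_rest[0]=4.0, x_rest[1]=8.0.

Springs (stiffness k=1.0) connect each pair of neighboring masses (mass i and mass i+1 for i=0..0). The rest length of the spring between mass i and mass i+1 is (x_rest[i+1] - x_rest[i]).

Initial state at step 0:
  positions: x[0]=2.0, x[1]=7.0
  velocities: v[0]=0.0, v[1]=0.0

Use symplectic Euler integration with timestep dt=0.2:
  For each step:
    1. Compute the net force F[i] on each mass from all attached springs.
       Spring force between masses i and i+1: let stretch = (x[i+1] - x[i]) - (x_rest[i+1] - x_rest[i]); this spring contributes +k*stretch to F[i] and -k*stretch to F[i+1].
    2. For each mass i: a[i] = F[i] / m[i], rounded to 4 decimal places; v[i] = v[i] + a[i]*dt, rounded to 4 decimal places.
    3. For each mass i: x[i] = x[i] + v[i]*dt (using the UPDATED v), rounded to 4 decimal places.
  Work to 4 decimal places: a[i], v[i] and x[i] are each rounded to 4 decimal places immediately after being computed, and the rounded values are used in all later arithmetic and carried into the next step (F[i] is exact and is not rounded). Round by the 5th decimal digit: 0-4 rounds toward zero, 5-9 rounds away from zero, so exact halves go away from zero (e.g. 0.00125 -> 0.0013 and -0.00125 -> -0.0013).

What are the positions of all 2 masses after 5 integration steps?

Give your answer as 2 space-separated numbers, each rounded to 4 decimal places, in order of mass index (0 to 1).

Answer: 2.4950 6.5050

Derivation:
Step 0: x=[2.0000 7.0000] v=[0.0000 0.0000]
Step 1: x=[2.0400 6.9600] v=[0.2000 -0.2000]
Step 2: x=[2.1168 6.8832] v=[0.3840 -0.3840]
Step 3: x=[2.2243 6.7757] v=[0.5373 -0.5373]
Step 4: x=[2.3538 6.6462] v=[0.6476 -0.6476]
Step 5: x=[2.4950 6.5050] v=[0.7061 -0.7061]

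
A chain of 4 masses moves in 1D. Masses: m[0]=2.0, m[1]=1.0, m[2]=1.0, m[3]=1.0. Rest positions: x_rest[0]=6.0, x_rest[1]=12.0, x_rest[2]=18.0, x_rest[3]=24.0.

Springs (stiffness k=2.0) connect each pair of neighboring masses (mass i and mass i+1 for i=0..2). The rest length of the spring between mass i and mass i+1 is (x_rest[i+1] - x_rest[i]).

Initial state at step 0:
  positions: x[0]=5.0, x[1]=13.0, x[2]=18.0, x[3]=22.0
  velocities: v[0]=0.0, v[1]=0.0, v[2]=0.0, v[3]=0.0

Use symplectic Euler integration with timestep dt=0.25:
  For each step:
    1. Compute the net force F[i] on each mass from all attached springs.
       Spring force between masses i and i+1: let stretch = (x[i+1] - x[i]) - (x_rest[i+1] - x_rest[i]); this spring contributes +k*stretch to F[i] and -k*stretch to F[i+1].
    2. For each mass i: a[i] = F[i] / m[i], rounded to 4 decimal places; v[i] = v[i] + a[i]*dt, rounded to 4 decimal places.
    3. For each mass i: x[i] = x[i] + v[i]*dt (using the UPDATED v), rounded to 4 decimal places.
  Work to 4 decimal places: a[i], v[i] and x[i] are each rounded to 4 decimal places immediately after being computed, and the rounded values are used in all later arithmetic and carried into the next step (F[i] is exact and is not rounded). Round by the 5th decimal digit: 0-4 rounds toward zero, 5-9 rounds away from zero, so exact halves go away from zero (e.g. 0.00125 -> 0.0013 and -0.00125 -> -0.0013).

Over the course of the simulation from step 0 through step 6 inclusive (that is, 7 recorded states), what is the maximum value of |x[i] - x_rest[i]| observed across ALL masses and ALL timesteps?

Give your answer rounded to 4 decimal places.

Answer: 2.1313

Derivation:
Step 0: x=[5.0000 13.0000 18.0000 22.0000] v=[0.0000 0.0000 0.0000 0.0000]
Step 1: x=[5.1250 12.6250 17.8750 22.2500] v=[0.5000 -1.5000 -0.5000 1.0000]
Step 2: x=[5.3438 11.9688 17.6406 22.7031] v=[0.8750 -2.6250 -0.9375 1.8125]
Step 3: x=[5.6016 11.1934 17.3301 23.2734] v=[1.0313 -3.1016 -1.2422 2.2813]
Step 4: x=[5.8339 10.4861 16.9954 23.8508] v=[0.9293 -2.8292 -1.3389 2.3097]
Step 5: x=[5.9820 10.0109 16.7039 24.3213] v=[0.5924 -1.9007 -1.1659 1.8820]
Step 6: x=[6.0069 9.8687 16.5280 24.5896] v=[0.0996 -0.5687 -0.7037 1.0733]
Max displacement = 2.1313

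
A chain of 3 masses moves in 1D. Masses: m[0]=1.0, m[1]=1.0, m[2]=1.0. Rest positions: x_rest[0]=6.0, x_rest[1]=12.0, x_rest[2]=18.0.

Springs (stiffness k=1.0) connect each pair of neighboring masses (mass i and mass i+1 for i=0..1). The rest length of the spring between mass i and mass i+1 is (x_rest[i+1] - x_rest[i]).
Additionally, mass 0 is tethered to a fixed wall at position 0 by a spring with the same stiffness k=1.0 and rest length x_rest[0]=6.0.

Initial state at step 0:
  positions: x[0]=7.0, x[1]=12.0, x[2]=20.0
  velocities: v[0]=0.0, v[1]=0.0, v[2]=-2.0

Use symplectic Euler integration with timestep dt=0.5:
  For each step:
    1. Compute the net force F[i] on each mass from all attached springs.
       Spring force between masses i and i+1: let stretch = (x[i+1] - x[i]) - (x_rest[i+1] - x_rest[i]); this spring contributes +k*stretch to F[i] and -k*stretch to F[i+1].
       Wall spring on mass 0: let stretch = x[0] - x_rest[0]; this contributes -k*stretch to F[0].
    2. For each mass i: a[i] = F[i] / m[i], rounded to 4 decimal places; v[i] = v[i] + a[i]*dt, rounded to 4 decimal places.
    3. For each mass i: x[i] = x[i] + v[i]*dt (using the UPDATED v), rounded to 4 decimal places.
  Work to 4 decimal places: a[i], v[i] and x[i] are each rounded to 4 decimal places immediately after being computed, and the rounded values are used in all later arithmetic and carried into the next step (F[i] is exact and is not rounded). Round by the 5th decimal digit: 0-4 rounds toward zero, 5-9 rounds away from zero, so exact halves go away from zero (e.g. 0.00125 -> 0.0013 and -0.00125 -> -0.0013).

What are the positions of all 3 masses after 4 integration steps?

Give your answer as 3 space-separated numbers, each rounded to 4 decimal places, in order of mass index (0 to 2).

Step 0: x=[7.0000 12.0000 20.0000] v=[0.0000 0.0000 -2.0000]
Step 1: x=[6.5000 12.7500 18.5000] v=[-1.0000 1.5000 -3.0000]
Step 2: x=[5.9375 13.3750 17.0625] v=[-1.1250 1.2500 -2.8750]
Step 3: x=[5.7500 13.0625 16.2031] v=[-0.3750 -0.6250 -1.7188]
Step 4: x=[5.9532 11.7070 16.0586] v=[0.4063 -2.7110 -0.2891]

Answer: 5.9532 11.7070 16.0586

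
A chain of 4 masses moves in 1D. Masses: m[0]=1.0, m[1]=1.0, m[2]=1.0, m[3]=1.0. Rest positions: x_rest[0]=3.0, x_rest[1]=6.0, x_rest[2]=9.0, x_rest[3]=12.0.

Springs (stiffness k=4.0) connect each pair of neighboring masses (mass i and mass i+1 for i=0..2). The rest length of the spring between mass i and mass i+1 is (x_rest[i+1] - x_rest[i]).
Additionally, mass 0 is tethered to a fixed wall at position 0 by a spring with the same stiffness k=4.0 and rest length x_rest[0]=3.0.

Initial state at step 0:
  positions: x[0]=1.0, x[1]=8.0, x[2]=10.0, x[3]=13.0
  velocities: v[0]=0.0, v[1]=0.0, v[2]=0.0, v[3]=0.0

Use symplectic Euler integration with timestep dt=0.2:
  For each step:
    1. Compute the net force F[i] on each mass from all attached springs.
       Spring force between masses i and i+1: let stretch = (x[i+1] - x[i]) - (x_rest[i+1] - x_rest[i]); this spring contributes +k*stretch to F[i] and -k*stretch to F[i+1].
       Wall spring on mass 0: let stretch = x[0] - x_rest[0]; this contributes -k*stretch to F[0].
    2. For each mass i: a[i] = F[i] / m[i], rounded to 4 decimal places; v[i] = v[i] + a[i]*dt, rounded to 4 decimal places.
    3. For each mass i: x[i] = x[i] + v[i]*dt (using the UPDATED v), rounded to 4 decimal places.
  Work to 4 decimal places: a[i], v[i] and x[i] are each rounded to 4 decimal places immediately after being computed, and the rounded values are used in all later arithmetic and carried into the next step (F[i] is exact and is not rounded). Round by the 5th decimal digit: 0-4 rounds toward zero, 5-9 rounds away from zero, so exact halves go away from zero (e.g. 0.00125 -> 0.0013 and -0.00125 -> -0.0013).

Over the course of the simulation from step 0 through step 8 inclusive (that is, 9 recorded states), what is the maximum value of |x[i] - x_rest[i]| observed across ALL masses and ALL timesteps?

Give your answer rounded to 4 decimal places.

Step 0: x=[1.0000 8.0000 10.0000 13.0000] v=[0.0000 0.0000 0.0000 0.0000]
Step 1: x=[1.9600 7.2000 10.1600 13.0000] v=[4.8000 -4.0000 0.8000 0.0000]
Step 2: x=[3.4448 6.0352 10.3008 13.0256] v=[7.4240 -5.8240 0.7040 0.1280]
Step 3: x=[4.7929 5.1384 10.1951 13.0952] v=[6.7405 -4.4838 -0.5286 0.3482]
Step 4: x=[5.4294 4.9954 9.7443 13.1808] v=[3.1826 -0.7148 -2.2539 0.4281]
Step 5: x=[5.1278 5.6817 9.0835 13.1966] v=[-1.5081 3.4315 -3.3038 0.0789]
Step 6: x=[4.0944 6.8237 8.5365 13.0343] v=[-5.1672 5.7098 -2.7348 -0.8116]
Step 7: x=[2.8425 7.8030 8.4351 12.6323] v=[-6.2593 4.8966 -0.5068 -2.0098]
Step 8: x=[1.9295 8.0898 8.9042 12.0388] v=[-4.5649 1.4339 2.3453 -2.9676]
Max displacement = 2.4294

Answer: 2.4294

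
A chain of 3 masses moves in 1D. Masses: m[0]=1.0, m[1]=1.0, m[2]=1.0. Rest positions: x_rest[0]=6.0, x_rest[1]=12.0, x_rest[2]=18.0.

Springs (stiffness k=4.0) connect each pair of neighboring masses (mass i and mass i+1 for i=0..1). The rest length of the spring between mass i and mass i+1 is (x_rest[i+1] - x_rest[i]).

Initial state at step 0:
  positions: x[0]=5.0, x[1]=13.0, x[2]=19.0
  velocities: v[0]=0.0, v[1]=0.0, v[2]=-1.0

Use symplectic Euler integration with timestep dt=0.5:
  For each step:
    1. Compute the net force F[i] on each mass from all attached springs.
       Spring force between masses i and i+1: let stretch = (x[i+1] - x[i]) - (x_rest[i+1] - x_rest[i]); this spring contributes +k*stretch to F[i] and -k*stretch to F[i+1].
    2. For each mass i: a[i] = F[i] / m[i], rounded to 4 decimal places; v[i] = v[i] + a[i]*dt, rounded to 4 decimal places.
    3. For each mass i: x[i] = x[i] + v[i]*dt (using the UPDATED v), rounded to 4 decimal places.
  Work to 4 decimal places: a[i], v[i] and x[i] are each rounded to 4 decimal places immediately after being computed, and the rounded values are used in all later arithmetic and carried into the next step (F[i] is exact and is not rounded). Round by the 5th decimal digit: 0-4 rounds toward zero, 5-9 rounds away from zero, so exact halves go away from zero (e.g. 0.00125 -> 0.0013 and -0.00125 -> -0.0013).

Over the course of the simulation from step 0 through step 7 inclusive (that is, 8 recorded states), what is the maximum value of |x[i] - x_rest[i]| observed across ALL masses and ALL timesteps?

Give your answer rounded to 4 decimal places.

Step 0: x=[5.0000 13.0000 19.0000] v=[0.0000 0.0000 -1.0000]
Step 1: x=[7.0000 11.0000 18.5000] v=[4.0000 -4.0000 -1.0000]
Step 2: x=[7.0000 12.5000 16.5000] v=[0.0000 3.0000 -4.0000]
Step 3: x=[6.5000 12.5000 16.5000] v=[-1.0000 0.0000 0.0000]
Step 4: x=[6.0000 10.5000 18.5000] v=[-1.0000 -4.0000 4.0000]
Step 5: x=[4.0000 12.0000 18.5000] v=[-4.0000 3.0000 0.0000]
Step 6: x=[4.0000 12.0000 18.0000] v=[0.0000 0.0000 -1.0000]
Step 7: x=[6.0000 10.0000 17.5000] v=[4.0000 -4.0000 -1.0000]
Max displacement = 2.0000

Answer: 2.0000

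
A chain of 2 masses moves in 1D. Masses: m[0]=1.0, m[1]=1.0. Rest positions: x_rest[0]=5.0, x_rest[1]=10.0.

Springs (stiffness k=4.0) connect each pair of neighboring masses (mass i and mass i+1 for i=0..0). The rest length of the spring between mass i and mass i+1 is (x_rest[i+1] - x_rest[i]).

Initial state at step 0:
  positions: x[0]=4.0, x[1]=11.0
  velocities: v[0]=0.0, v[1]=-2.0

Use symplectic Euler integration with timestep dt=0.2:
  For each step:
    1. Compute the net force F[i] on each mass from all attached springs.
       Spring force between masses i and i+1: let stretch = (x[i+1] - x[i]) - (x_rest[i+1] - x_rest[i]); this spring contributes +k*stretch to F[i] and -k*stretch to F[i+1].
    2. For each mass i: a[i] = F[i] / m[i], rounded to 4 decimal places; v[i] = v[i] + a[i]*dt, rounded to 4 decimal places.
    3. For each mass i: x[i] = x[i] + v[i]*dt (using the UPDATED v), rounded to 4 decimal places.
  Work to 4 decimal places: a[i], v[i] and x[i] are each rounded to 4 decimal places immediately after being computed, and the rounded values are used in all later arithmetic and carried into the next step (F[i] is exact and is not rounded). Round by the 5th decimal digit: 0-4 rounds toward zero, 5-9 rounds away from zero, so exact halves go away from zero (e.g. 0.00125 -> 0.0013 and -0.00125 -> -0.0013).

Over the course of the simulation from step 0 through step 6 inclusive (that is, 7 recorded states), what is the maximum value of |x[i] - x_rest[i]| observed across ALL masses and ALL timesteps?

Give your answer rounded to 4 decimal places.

Answer: 2.1422

Derivation:
Step 0: x=[4.0000 11.0000] v=[0.0000 -2.0000]
Step 1: x=[4.3200 10.2800] v=[1.6000 -3.6000]
Step 2: x=[4.7936 9.4064] v=[2.3680 -4.3680]
Step 3: x=[5.2052 8.5948] v=[2.0582 -4.0582]
Step 4: x=[5.3592 8.0408] v=[0.7699 -2.7699]
Step 5: x=[5.1422 7.8578] v=[-1.0848 -0.9152]
Step 6: x=[4.5597 8.0403] v=[-2.9123 0.9123]
Max displacement = 2.1422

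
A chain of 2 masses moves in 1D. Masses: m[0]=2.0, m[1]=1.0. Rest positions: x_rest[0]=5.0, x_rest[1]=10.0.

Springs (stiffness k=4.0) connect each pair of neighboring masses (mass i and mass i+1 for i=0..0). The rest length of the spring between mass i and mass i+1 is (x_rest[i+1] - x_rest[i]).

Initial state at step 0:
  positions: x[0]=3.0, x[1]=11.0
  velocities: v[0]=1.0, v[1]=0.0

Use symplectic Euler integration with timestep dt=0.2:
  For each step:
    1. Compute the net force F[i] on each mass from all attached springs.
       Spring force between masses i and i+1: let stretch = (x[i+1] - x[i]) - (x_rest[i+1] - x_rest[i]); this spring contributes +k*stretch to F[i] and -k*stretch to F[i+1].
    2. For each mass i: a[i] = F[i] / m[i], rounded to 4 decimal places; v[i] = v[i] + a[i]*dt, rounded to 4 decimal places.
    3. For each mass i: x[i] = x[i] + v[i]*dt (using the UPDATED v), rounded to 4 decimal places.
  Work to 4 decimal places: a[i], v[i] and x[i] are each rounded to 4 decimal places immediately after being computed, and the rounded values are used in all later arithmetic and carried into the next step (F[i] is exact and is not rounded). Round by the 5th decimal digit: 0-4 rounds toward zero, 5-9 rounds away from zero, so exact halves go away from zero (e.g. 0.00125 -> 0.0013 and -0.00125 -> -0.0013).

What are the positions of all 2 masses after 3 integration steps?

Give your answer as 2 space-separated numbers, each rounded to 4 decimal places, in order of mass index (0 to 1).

Step 0: x=[3.0000 11.0000] v=[1.0000 0.0000]
Step 1: x=[3.4400 10.5200] v=[2.2000 -2.4000]
Step 2: x=[4.0464 9.7072] v=[3.0320 -4.0640]
Step 3: x=[4.7057 8.7887] v=[3.2963 -4.5926]

Answer: 4.7057 8.7887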